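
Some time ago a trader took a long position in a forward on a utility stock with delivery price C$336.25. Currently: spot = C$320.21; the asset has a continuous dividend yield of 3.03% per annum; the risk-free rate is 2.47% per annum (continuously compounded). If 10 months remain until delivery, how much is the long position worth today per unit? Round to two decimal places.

Current fair forward for the remaining 10 months: F = S·e^((r − q)·T), (r − q) = 0.0247 − 0.0303 = -0.0056
F = 320.21 · e^(-0.0056 × 10/12) = 320.21 × 0.995344 = 318.7191
Value of long forward = (F − K)·e^(−rT) = (318.7191 − 336.25) · e^(−0.0247·10/12)
= -17.5309 × 0.979627 = -17.17

-C$17.17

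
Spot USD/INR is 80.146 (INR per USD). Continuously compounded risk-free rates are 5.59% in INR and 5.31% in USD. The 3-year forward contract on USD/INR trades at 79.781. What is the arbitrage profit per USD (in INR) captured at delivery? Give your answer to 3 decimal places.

Fair forward: F* = S·e^(carry·T), with carry = (r_INR − r_USD) = 0.0559 − 0.0531 = 0.0028
F* = 80.146 · e^(0.0028 × 3) = 80.146 · e^0.008400 = 80.146 × 1.008435 = 80.8220
Market 79.781 < fair 80.8220: forward underpriced → reverse cash-and-carry (short spot, go long the forward).
At maturity, profit = |F_mkt − F*| = |79.781 − 80.8220| = 1.041 per USD (in INR)

1.041 per USD (in INR)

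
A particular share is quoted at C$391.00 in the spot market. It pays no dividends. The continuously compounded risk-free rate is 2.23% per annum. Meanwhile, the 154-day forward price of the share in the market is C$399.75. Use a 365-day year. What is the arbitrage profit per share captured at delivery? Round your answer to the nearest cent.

Fair forward: F* = S·e^(carry·T), with carry = r = 0.0223
F* = 391.00 · e^(0.0223 × 154/365) = 391.00 · e^0.009409 = 391.00 × 1.009453 = C$394.6961
Market C$399.75 > fair C$394.6961: forward overpriced → cash-and-carry (buy spot, short the forward).
At maturity, profit = |F_mkt − F*| = |399.75 − 394.6961| = C$5.05 per share

C$5.05 per share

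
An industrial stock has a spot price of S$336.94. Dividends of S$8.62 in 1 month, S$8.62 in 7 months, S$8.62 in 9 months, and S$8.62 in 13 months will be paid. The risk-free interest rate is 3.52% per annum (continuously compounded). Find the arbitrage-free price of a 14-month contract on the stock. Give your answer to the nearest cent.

S$315.92

PV(dividends) I = 8.62·e^(−0.0352·1/12) + 8.62·e^(−0.0352·7/12) + 8.62·e^(−0.0352·9/12) + 8.62·e^(−0.0352·13/12)
I = 8.5948 + 8.4448 + 8.3954 + 8.2975 = 33.7325
F = (S − I)·e^(rT) = (336.94 − 33.7325) · e^(0.0352·14/12)
= 303.2075 · e^0.041067 = 303.2075 × 1.041922 = S$315.92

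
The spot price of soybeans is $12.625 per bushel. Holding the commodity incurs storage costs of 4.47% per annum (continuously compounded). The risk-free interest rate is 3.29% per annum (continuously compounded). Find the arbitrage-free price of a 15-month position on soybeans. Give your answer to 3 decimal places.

Net carry = r + u − y = 0.0329 + 0.0447 − 0.0000 = 0.0776
F = S·e^((r+u−y)T) = 12.625 · e^(0.0776 × 15/12) = 12.625 · e^0.097000
= 12.625 × 1.101860 = $13.911 per bushel

$13.911 per bushel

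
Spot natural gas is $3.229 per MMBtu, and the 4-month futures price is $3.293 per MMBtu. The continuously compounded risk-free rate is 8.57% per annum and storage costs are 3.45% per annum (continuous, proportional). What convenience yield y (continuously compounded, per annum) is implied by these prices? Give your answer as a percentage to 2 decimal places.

6.13%

F = S·e^((r+u−y)T) ⇒ (r+u−y) = ln(F/S)/T
ln(3.293/3.229) = 0.019627; /T ⇒ 0.058881
y = r + u − ln(F/S)/T = 0.0857 + 0.0345 − 0.058881 = 0.061319
y = 6.13%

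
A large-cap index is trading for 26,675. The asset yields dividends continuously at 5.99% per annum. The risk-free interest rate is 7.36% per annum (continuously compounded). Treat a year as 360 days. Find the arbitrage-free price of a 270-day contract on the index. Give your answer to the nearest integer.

F = S·e^((r − q)T) = 26675 · e^((0.0736 − 0.0599) × 270/360)
= 26675 · e^0.010275 = 26675 × 1.010328
F = 26,950

26,950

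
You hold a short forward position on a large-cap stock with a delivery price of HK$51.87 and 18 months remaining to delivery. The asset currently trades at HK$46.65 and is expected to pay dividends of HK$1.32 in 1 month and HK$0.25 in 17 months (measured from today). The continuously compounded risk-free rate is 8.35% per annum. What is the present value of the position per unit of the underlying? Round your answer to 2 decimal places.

HK$0.65

PV(remaining dividends) I = 1.32·e^(−0.0835·1/12) + 0.25·e^(−0.0835·17/12) = 1.5330
Current forward F = (S − I)·e^(rT) = (46.65 − 1.5330)·e^(0.0835·18/12) = 45.1170 × 1.133432 = 51.1371
Value (long) = (F − K)·e^(−rT) = (51.1371 − 51.87) × 0.882276 = -0.6466
Short position value = −(long value) = HK$0.65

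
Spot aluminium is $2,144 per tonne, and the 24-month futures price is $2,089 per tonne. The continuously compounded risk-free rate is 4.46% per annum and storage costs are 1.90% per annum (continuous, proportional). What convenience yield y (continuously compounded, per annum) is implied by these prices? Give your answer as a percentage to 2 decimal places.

7.66%

F = S·e^((r+u−y)T) ⇒ (r+u−y) = ln(F/S)/T
ln(2089/2144) = -0.025988; /T ⇒ -0.012994
y = r + u − ln(F/S)/T = 0.0446 + 0.0190 + 0.012994 = 0.076594
y = 7.66%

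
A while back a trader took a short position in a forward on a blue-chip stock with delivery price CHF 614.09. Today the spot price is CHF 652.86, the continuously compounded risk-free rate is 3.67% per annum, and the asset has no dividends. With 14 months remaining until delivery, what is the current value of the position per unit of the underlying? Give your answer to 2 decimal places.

Current fair forward for the remaining 14 months: F = S·e^(r·T), r = 0.0367
F = 652.86 · e^(0.0367 × 14/12) = 652.86 × 1.043747 = 681.4207
Value of long forward = (F − K)·e^(−rT) = (681.4207 − 614.09) · e^(−0.0367·14/12)
= 67.3307 × 0.958087 = 64.51
Short position value = −(long value) = -CHF 64.51

-CHF 64.51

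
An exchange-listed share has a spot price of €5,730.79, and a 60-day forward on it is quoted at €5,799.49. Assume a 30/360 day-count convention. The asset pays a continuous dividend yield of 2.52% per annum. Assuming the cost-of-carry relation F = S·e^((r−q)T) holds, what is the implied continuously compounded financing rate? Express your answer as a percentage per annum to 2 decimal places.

From F = S·e^((r−q)T): (r − q) = ln(F/S)/T
ln(5799.49/5730.79) = ln(1.011988) = 0.011917
(r − q) = 0.011917 / (60/360) = 0.071502
r = ln(F/S)/T + q = 0.071502 + 0.0252 = 0.096702
r = 9.67%

9.67%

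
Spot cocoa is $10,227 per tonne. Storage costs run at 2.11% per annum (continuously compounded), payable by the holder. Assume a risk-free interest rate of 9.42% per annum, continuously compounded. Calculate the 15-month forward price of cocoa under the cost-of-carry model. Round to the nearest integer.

$11,812 per tonne

Net carry = r + u − y = 0.0942 + 0.0211 − 0.0000 = 0.1153
F = S·e^((r+u−y)T) = 10227 · e^(0.1153 × 15/12) = 10227 · e^0.144125
= 10227 × 1.155028 = $11,812 per tonne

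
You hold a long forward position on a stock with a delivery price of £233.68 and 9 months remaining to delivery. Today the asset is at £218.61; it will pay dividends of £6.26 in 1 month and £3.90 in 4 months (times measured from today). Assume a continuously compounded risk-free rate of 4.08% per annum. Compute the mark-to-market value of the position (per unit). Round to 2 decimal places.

-£18.11

PV(remaining dividends) I = 6.26·e^(−0.0408·1/12) + 3.90·e^(−0.0408·4/12) = 10.0861
Current forward F = (S − I)·e^(rT) = (218.61 − 10.0861)·e^(0.0408·9/12) = 208.5239 × 1.031073 = 215.0034
Value (long) = (F − K)·e^(−rT) = (215.0034 − 233.68) × 0.969863 = -18.1137
Value = -£18.11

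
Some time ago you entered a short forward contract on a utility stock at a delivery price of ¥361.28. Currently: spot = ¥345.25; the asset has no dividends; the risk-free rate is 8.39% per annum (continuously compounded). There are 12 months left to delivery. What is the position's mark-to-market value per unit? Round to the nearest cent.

-¥13.04

Current fair forward for the remaining 12 months: F = S·e^(r·T), r = 0.0839
F = 345.25 · e^(0.0839 × 12/12) = 345.25 × 1.087520 = 375.4663
Value of long forward = (F − K)·e^(−rT) = (375.4663 − 361.28) · e^(−0.0839·12/12)
= 14.1863 × 0.919523 = 13.04
Short position value = −(long value) = -¥13.04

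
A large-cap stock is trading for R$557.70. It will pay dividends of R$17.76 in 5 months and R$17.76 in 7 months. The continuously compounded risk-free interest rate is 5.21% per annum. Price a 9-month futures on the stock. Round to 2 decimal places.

R$543.94

PV(dividends) I = 17.76·e^(−0.0521·5/12) + 17.76·e^(−0.0521·7/12)
I = 17.3786 + 17.2284 = 34.6070
F = (S − I)·e^(rT) = (557.70 − 34.6070) · e^(0.0521·9/12)
= 523.0930 · e^0.039075 = 523.0930 × 1.039848 = R$543.94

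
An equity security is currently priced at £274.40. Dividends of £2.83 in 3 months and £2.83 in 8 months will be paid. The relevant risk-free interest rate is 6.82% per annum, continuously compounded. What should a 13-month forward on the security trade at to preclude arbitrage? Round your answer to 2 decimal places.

PV(dividends) I = 2.83·e^(−0.0682·3/12) + 2.83·e^(−0.0682·8/12)
I = 2.7822 + 2.7042 = 5.4864
F = (S − I)·e^(rT) = (274.40 − 5.4864) · e^(0.0682·13/12)
= 268.9136 · e^0.073883 = 268.9136 × 1.076681 = £289.53

£289.53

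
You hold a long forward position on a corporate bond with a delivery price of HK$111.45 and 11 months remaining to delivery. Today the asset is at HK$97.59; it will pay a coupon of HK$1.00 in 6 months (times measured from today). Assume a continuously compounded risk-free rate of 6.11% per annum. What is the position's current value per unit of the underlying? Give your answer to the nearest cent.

PV(remaining coupons) I = 1.00·e^(−0.0611·6/12) = 0.9699
Current forward F = (S − I)·e^(rT) = (97.59 − 0.9699)·e^(0.0611·11/12) = 96.6201 × 1.057606 = 102.1860
Value (long) = (F − K)·e^(−rT) = (102.1860 − 111.45) × 0.945531 = -8.7594
Value = -HK$8.76

-HK$8.76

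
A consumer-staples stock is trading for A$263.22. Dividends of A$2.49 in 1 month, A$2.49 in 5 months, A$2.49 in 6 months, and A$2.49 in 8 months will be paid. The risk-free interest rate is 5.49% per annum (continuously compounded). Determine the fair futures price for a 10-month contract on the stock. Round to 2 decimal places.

PV(dividends) I = 2.49·e^(−0.0549·1/12) + 2.49·e^(−0.0549·5/12) + 2.49·e^(−0.0549·6/12) + 2.49·e^(−0.0549·8/12)
I = 2.4786 + 2.4337 + 2.4226 + 2.4005 = 9.7354
F = (S − I)·e^(rT) = (263.22 − 9.7354) · e^(0.0549·10/12)
= 253.4846 · e^0.045750 = 253.4846 × 1.046813 = A$265.35

A$265.35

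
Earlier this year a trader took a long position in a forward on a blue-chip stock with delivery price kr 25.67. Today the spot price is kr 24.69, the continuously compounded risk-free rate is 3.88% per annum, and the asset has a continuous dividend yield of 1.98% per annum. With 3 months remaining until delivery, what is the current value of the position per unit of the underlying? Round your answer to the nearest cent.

-kr 0.85

Current fair forward for the remaining 3 months: F = S·e^((r − q)·T), (r − q) = 0.0388 − 0.0198 = 0.0190
F = 24.69 · e^(0.0190 × 3/12) = 24.69 × 1.004761 = 24.8075
Value of long forward = (F − K)·e^(−rT) = (24.8075 − 25.67) · e^(−0.0388·3/12)
= -0.8625 × 0.990347 = -0.85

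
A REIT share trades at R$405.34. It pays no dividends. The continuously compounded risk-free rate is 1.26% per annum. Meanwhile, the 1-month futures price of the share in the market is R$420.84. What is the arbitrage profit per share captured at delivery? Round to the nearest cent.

R$15.07 per share

Fair futures: F* = S·e^(carry·T), with carry = r = 0.0126
F* = 405.34 · e^(0.0126 × 1/12) = 405.34 · e^0.001050 = 405.34 × 1.001051 = R$405.7660
Market R$420.84 > fair R$405.7660: forward overpriced → cash-and-carry (buy spot, short the forward).
At maturity, profit = |F_mkt − F*| = |420.84 − 405.7660| = R$15.07 per share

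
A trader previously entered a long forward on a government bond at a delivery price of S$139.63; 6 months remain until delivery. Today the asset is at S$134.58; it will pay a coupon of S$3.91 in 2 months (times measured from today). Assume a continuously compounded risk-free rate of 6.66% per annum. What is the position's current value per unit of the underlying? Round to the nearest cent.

-S$4.34

PV(remaining coupons) I = 3.91·e^(−0.0666·2/12) = 3.8668
Current forward F = (S − I)·e^(rT) = (134.58 − 3.8668)·e^(0.0666·6/12) = 130.7132 × 1.033861 = 135.1393
Value (long) = (F − K)·e^(−rT) = (135.1393 − 139.63) × 0.967248 = -4.3436
Value = -S$4.34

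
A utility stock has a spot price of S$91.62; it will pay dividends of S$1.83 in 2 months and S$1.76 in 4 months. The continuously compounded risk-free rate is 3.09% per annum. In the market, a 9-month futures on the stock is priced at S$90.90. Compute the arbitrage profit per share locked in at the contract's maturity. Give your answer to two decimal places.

S$0.78 per share

PV(dividends) I = 1.83·e^(−0.0309·2/12) + 1.76·e^(−0.0309·4/12) = 3.5626
Fair futures F* = (S − I)·e^(rT) = (91.62 − 3.5626)·e^0.023175 = 88.0574 × 1.023446 = 90.1220
Market S$90.90 > fair 90.1220: forward overpriced → cash-and-carry (borrow at r, buy the stock and collect the dividends, short the forward).
Profit at T = |F_mkt − F*| = |90.90 − 90.1220| = S$0.78 per share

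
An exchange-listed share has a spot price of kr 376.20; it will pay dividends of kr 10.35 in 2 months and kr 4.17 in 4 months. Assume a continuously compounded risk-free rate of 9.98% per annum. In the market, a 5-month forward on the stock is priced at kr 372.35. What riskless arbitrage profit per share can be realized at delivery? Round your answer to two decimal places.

PV(dividends) I = 10.35·e^(−0.0998·2/12) + 4.17·e^(−0.0998·4/12) = 14.2128
Fair forward F* = (S − I)·e^(rT) = (376.20 − 14.2128)·e^0.041583 = 361.9872 × 1.042460 = 377.3572
Market kr 372.35 < fair 377.3572: forward underpriced → reverse cash-and-carry (short the stock, invest proceeds at r, pay the dividends, go long the forward).
Profit at T = |F_mkt − F*| = |372.35 − 377.3572| = kr 5.01 per share

kr 5.01 per share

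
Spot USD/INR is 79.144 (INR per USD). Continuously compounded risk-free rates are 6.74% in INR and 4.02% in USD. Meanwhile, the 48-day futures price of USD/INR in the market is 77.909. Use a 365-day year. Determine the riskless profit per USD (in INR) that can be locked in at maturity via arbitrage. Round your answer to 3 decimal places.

1.519 per USD (in INR)

Fair futures: F* = S·e^(carry·T), with carry = (r_INR − r_USD) = 0.0674 − 0.0402 = 0.0272
F* = 79.144 · e^(0.0272 × 48/365) = 79.144 · e^0.003577 = 79.144 × 1.003583 = 79.4276
Market 77.909 < fair 79.4276: forward underpriced → reverse cash-and-carry (short spot, go long the forward).
At maturity, profit = |F_mkt − F*| = |77.909 − 79.4276| = 1.519 per USD (in INR)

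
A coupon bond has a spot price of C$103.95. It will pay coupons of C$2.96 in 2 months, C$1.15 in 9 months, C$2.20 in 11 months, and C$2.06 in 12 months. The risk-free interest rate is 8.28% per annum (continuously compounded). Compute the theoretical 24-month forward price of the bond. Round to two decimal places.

C$113.31

PV(coupons) I = 2.96·e^(−0.0828·2/12) + 1.15·e^(−0.0828·9/12) + 2.20·e^(−0.0828·11/12) + 2.06·e^(−0.0828·12/12)
I = 2.9194 + 1.0808 + 2.0392 + 1.8963 = 7.9357
F = (S − I)·e^(rT) = (103.95 − 7.9357) · e^(0.0828·24/12)
= 96.0143 · e^0.165600 = 96.0143 × 1.180101 = C$113.31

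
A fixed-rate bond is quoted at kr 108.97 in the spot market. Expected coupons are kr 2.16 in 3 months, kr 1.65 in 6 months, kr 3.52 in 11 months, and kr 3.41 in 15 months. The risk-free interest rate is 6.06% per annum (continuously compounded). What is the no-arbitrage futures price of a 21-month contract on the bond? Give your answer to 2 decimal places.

kr 109.80

PV(coupons) I = 2.16·e^(−0.0606·3/12) + 1.65·e^(−0.0606·6/12) + 3.52·e^(−0.0606·11/12) + 3.41·e^(−0.0606·15/12)
I = 2.1275 + 1.6008 + 3.3298 + 3.1612 = 10.2193
F = (S − I)·e^(rT) = (108.97 − 10.2193) · e^(0.0606·21/12)
= 98.7507 · e^0.106050 = 98.7507 × 1.111877 = kr 109.80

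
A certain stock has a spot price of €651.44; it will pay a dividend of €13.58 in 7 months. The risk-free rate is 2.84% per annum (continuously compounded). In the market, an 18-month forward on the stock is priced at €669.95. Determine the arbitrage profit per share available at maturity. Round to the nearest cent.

PV(dividends) I = 13.58·e^(−0.0284·7/12) = 13.3569
Fair forward F* = (S − I)·e^(rT) = (651.44 − 13.3569)·e^0.042600 = 638.0831 × 1.043520 = 665.8525
Market €669.95 > fair 665.8525: forward overpriced → cash-and-carry (borrow at r, buy the stock and collect the dividends, short the forward).
Profit at T = |F_mkt − F*| = |669.95 − 665.8525| = €4.10 per share

€4.10 per share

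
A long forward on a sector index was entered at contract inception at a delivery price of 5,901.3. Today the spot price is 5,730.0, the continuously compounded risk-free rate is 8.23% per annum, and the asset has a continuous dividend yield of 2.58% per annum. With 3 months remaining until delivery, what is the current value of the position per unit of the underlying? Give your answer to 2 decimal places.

-87.96

Current fair forward for the remaining 3 months: F = S·e^((r − q)·T), (r − q) = 0.0823 − 0.0258 = 0.0565
F = 5730.0 · e^(0.0565 × 3/12) = 5730.0 × 1.01422523 = 5811.5106
Value of long forward = (F − K)·e^(−rT) = (5811.5106 − 5901.3) · e^(−0.0823·3/12)
= -89.7894 × 0.97963522 = -87.96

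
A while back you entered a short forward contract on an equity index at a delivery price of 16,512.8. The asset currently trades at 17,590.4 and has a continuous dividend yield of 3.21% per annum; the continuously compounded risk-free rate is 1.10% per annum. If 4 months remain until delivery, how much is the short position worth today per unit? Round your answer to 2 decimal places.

Current fair forward for the remaining 4 months: F = S·e^((r − q)·T), (r − q) = 0.0110 − 0.0321 = -0.0211
F = 17590.4 · e^(-0.0211 × 4/12) = 17590.4 × 0.99299134 = 17467.1149
Value of long forward = (F − K)·e^(−rT) = (17467.1149 − 16512.8) · e^(−0.0110·4/12)
= 954.3149 × 0.99634005 = 950.82
Short position value = −(long value) = -950.82

-950.82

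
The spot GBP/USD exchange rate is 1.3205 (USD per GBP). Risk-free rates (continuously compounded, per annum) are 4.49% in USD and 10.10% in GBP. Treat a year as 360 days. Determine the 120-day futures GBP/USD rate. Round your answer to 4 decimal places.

1.2960

F = S·e^((r_USD − r_GBP)T) = 1.3205 · e^((0.0449 − 0.1010) × 120/360)
= 1.3205 · e^-0.018700 = 1.3205 × 0.981474
F = 1.2960 USD per GBP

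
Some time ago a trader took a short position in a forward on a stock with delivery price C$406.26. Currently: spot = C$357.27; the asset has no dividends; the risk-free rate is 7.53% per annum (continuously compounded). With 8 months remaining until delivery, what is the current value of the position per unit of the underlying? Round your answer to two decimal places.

C$29.10

Current fair forward for the remaining 8 months: F = S·e^(r·T), r = 0.0753
F = 357.27 · e^(0.0753 × 8/12) = 357.27 × 1.051481 = 375.6626
Value of long forward = (F − K)·e^(−rT) = (375.6626 − 406.26) · e^(−0.0753·8/12)
= -30.5974 × 0.951039 = -29.10
Short position value = −(long value) = C$29.10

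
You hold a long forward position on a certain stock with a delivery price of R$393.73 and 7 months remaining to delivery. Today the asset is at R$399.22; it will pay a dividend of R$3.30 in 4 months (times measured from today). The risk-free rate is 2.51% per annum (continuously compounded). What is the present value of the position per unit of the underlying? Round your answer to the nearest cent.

PV(remaining dividends) I = 3.30·e^(−0.0251·4/12) = 3.2725
Current forward F = (S − I)·e^(rT) = (399.22 − 3.2725)·e^(0.0251·7/12) = 395.9475 × 1.014749 = 401.7873
Value (long) = (F − K)·e^(−rT) = (401.7873 − 393.73) × 0.985465 = 7.9402
Value = R$7.94

R$7.94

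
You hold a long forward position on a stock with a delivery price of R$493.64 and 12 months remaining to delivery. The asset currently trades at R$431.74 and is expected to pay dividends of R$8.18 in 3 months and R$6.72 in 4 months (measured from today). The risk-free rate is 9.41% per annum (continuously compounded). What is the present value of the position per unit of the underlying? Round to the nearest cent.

PV(remaining dividends) I = 8.18·e^(−0.0941·3/12) + 6.72·e^(−0.0941·4/12) = 14.5023
Current forward F = (S − I)·e^(rT) = (431.74 − 14.5023)·e^(0.0941·12/12) = 417.2377 × 1.098670 = 458.4065
Value (long) = (F − K)·e^(−rT) = (458.4065 − 493.64) × 0.910192 = -32.0692
Value = -R$32.07

-R$32.07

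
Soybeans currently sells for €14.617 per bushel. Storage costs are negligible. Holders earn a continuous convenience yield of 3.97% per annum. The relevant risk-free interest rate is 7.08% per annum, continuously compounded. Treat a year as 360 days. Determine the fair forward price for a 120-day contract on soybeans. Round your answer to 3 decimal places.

Net carry = r + u − y = 0.0708 + 0.0000 − 0.0397 = 0.0311
F = S·e^((r+u−y)T) = 14.617 · e^(0.0311 × 120/360) = 14.617 · e^0.010367
= 14.617 × 1.010421 = €14.769 per bushel

€14.769 per bushel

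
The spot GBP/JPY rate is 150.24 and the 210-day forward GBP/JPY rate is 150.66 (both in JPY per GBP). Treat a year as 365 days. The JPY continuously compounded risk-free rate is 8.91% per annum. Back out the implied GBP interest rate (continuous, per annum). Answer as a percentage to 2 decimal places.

8.42%

F = S·e^((r_JPY − r_GBP)T) ⇒ r_GBP = r_JPY − ln(F/S)/T
ln(150.66/150.24) = 0.002792; /(210/365) = 0.004853
r_GBP = 0.0891 − 0.004853 = 0.084247
r_GBP = 8.42%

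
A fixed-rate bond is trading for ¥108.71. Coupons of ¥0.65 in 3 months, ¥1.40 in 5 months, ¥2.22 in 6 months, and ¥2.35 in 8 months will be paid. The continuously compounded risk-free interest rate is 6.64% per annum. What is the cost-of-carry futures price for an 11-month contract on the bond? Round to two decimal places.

¥108.73

PV(coupons) I = 0.65·e^(−0.0664·3/12) + 1.40·e^(−0.0664·5/12) + 2.22·e^(−0.0664·6/12) + 2.35·e^(−0.0664·8/12)
I = 0.6393 + 1.3618 + 2.1475 + 2.2482 = 6.3968
F = (S − I)·e^(rT) = (108.71 − 6.3968) · e^(0.0664·11/12)
= 102.3132 · e^0.060867 = 102.3132 × 1.062758 = ¥108.73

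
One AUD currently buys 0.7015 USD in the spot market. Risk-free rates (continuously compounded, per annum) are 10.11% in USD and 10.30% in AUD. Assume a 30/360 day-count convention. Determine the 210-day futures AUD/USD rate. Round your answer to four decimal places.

F = S·e^((r_USD − r_AUD)T) = 0.7015 · e^((0.1011 − 0.1030) × 210/360)
= 0.7015 · e^-0.001108 = 0.7015 × 0.998893
F = 0.7007 USD per AUD

0.7007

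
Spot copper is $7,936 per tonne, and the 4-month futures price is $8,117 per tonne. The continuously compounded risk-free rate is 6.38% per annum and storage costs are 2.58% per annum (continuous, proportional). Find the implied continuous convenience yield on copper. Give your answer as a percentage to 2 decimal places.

F = S·e^((r+u−y)T) ⇒ (r+u−y) = ln(F/S)/T
ln(8117/7936) = 0.022551; /T ⇒ 0.067653
y = r + u − ln(F/S)/T = 0.0638 + 0.0258 − 0.067653 = 0.021947
y = 2.19%

2.19%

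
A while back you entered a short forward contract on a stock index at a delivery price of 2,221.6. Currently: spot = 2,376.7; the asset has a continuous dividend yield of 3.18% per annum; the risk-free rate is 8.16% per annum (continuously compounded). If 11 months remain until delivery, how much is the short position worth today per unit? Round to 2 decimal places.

Current fair forward for the remaining 11 months: F = S·e^((r − q)·T), (r − q) = 0.0816 − 0.0318 = 0.0498
F = 2376.7 · e^(0.0498 × 11/12) = 2376.7 × 1.04670800 = 2487.7109
Value of long forward = (F − K)·e^(−rT) = (2487.7109 − 2221.6) · e^(−0.0816·11/12)
= 266.1109 × 0.92792905 = 246.93
Short position value = −(long value) = -246.93

-246.93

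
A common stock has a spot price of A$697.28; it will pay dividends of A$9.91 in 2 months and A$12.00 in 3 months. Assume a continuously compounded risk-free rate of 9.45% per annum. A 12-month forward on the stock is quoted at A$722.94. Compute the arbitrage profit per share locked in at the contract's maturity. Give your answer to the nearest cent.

PV(dividends) I = 9.91·e^(−0.0945·2/12) + 12.00·e^(−0.0945·3/12) = 21.4750
Fair forward F* = (S − I)·e^(rT) = (697.28 − 21.4750)·e^0.094500 = 675.8050 × 1.099109 = 742.7834
Market A$722.94 < fair 742.7834: forward underpriced → reverse cash-and-carry (short the stock, invest proceeds at r, pay the dividends, go long the forward).
Profit at T = |F_mkt − F*| = |722.94 − 742.7834| = A$19.84 per share

A$19.84 per share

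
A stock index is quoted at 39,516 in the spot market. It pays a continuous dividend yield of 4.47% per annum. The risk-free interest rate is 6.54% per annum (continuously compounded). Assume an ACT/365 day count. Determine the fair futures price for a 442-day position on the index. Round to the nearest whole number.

F = S·e^((r − q)T) = 39516 · e^((0.0654 − 0.0447) × 442/365)
= 39516 · e^0.025067 = 39516 × 1.025384
F = 40,519

40,519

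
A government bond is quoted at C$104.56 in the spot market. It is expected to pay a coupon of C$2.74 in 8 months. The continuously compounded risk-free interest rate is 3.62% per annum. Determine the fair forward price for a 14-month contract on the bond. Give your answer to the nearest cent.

PV(coupons) I = 2.74·e^(−0.0362·8/12)
I = 2.6747
F = (S − I)·e^(rT) = (104.56 − 2.6747) · e^(0.0362·14/12)
= 101.8853 · e^0.042233 = 101.8853 × 1.043138 = C$106.28

C$106.28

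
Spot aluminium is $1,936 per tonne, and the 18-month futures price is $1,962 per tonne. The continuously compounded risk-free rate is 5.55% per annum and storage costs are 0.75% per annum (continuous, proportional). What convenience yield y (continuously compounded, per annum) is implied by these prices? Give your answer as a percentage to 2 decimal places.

5.41%

F = S·e^((r+u−y)T) ⇒ (r+u−y) = ln(F/S)/T
ln(1962/1936) = 0.013340; /T ⇒ 0.008893
y = r + u − ln(F/S)/T = 0.0555 + 0.0075 − 0.008893 = 0.054107
y = 5.41%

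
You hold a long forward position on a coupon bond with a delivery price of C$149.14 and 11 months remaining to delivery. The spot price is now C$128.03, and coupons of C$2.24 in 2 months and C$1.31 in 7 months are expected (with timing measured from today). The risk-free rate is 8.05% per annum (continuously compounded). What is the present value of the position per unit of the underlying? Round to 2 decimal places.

-C$13.96

PV(remaining coupons) I = 2.24·e^(−0.0805·2/12) + 1.31·e^(−0.0805·7/12) = 3.4601
Current forward F = (S − I)·e^(rT) = (128.03 − 3.4601)·e^(0.0805·11/12) = 124.5699 × 1.076582 = 134.1097
Value (long) = (F − K)·e^(−rT) = (134.1097 − 149.14) × 0.928865 = -13.9611
Value = -C$13.96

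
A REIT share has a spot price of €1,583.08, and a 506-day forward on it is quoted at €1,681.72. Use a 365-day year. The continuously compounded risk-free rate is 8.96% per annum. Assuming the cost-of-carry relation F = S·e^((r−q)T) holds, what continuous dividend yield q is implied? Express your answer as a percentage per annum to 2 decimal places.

4.60%

From F = S·e^((r−q)T): (r − q) = ln(F/S)/T
ln(1681.72/1583.08) = ln(1.062309) = 0.060445
(r − q) = 0.060445 / (506/365) = 0.043602
q = r − ln(F/S)/T = 0.0896 − 0.043602 = 0.045998
q = 4.60%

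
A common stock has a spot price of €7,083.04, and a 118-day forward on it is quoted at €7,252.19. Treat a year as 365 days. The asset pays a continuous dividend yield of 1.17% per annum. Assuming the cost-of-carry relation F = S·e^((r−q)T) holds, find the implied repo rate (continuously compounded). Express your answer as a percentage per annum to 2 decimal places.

8.47%

From F = S·e^((r−q)T): (r − q) = ln(F/S)/T
ln(7252.19/7083.04) = ln(1.023881) = 0.023600
(r − q) = 0.023600 / (118/365) = 0.073000
r = ln(F/S)/T + q = 0.073000 + 0.0117 = 0.084700
r = 8.47%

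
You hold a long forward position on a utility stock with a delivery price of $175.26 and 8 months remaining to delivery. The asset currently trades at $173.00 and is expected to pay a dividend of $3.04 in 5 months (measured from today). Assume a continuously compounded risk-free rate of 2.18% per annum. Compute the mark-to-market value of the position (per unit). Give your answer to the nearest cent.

-$2.74

PV(remaining dividends) I = 3.04·e^(−0.0218·5/12) = 3.0125
Current forward F = (S − I)·e^(rT) = (173.00 − 3.0125)·e^(0.0218·8/12) = 169.9875 × 1.014639 = 172.4759
Value (long) = (F − K)·e^(−rT) = (172.4759 − 175.26) × 0.985572 = -2.7439
Value = -$2.74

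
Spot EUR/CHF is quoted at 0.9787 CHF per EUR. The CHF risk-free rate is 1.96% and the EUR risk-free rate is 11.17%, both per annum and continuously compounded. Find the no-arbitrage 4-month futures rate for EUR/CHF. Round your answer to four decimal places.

F = S·e^((r_CHF − r_EUR)T) = 0.9787 · e^((0.0196 − 0.1117) × 4/12)
= 0.9787 · e^-0.030700 = 0.9787 × 0.969766
F = 0.9491 CHF per EUR

0.9491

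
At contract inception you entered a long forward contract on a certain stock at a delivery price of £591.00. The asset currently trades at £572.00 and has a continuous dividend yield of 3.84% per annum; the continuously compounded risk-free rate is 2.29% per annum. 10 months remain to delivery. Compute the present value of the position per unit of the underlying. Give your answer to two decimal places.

-£25.84

Current fair forward for the remaining 10 months: F = S·e^((r − q)·T), (r − q) = 0.0229 − 0.0384 = -0.0155
F = 572.00 · e^(-0.0155 × 10/12) = 572.00 × 0.987166 = 564.6590
Value of long forward = (F − K)·e^(−rT) = (564.6590 − 591.00) · e^(−0.0229·10/12)
= -26.3410 × 0.981098 = -25.84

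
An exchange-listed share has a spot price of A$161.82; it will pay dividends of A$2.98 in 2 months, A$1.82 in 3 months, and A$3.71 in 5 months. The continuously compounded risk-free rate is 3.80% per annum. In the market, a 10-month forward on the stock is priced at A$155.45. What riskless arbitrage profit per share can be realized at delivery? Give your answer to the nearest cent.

PV(dividends) I = 2.98·e^(−0.0380·2/12) + 1.82·e^(−0.0380·3/12) + 3.71·e^(−0.0380·5/12) = 8.4157
Fair forward F* = (S − I)·e^(rT) = (161.82 − 8.4157)·e^0.031667 = 153.4043 × 1.032174 = 158.3399
Market A$155.45 < fair 158.3399: forward underpriced → reverse cash-and-carry (short the stock, invest proceeds at r, pay the dividends, go long the forward).
Profit at T = |F_mkt − F*| = |155.45 − 158.3399| = A$2.89 per share

A$2.89 per share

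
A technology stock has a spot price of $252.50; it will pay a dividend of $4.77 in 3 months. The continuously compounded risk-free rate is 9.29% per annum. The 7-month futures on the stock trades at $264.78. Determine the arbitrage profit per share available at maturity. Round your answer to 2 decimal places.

PV(dividends) I = 4.77·e^(−0.0929·3/12) = 4.6605
Fair futures F* = (S − I)·e^(rT) = (252.50 − 4.6605)·e^0.054192 = 247.8395 × 1.055687 = 261.6409
Market $264.78 > fair 261.6409: forward overpriced → cash-and-carry (borrow at r, buy the stock and collect the dividends, short the forward).
Profit at T = |F_mkt − F*| = |264.78 − 261.6409| = $3.14 per share

$3.14 per share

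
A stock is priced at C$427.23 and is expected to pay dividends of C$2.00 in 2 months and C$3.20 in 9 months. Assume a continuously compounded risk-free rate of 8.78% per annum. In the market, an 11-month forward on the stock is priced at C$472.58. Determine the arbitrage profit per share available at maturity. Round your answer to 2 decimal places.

PV(dividends) I = 2.00·e^(−0.0878·2/12) + 3.20·e^(−0.0878·9/12) = 4.9670
Fair forward F* = (S − I)·e^(rT) = (427.23 − 4.9670)·e^0.080483 = 422.2630 × 1.083810 = 457.6529
Market C$472.58 > fair 457.6529: forward overpriced → cash-and-carry (borrow at r, buy the stock and collect the dividends, short the forward).
Profit at T = |F_mkt − F*| = |472.58 − 457.6529| = C$14.93 per share

C$14.93 per share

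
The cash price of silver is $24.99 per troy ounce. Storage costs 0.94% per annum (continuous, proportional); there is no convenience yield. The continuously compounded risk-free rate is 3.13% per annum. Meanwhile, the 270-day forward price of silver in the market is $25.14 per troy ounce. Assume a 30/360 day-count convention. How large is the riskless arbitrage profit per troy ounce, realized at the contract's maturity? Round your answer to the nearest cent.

Fair forward: F* = S·e^(carry·T), with carry = (r + u) = 0.0313 + 0.0094 = 0.0407
F* = 24.99 · e^(0.0407 × 270/360) = 24.99 · e^0.030525 = 24.99 × 1.030996 = $25.7646
Market $25.14 < fair $25.7646: forward underpriced → reverse cash-and-carry (short spot, go long the forward).
At maturity, profit = |F_mkt − F*| = |25.14 − 25.7646| = $0.62 per troy ounce

$0.62 per troy ounce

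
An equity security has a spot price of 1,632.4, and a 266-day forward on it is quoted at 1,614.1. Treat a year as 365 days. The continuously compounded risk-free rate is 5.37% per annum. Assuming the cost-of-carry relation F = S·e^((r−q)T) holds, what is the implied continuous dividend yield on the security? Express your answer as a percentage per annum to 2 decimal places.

From F = S·e^((r−q)T): (r − q) = ln(F/S)/T
ln(1614.1/1632.4) = ln(0.988790) = -0.011273
(r − q) = -0.011273 / (266/365) = -0.015469
q = r − ln(F/S)/T = 0.0537 + 0.015469 = 0.069169
q = 6.92%

6.92%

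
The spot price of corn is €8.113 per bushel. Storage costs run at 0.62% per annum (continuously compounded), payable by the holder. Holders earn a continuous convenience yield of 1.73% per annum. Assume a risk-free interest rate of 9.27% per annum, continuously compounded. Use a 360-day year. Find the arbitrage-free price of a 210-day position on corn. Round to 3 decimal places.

€8.509 per bushel

Net carry = r + u − y = 0.0927 + 0.0062 − 0.0173 = 0.0816
F = S·e^((r+u−y)T) = 8.113 · e^(0.0816 × 210/360) = 8.113 · e^0.047600
= 8.113 × 1.048751 = €8.509 per bushel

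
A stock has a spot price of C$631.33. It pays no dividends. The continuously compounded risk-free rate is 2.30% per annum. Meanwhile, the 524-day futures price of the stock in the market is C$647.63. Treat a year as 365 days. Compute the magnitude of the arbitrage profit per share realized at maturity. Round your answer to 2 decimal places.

Fair futures: F* = S·e^(carry·T), with carry = r = 0.0230
F* = 631.33 · e^(0.0230 × 524/365) = 631.33 · e^0.033019 = 631.33 × 1.033570 = C$652.5237
Market C$647.63 < fair C$652.5237: forward underpriced → reverse cash-and-carry (short spot, go long the forward).
At maturity, profit = |F_mkt − F*| = |647.63 − 652.5237| = C$4.89 per share

C$4.89 per share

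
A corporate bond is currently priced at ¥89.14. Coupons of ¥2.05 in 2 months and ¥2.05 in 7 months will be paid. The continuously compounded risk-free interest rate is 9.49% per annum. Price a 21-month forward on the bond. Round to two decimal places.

¥100.57

PV(coupons) I = 2.05·e^(−0.0949·2/12) + 2.05·e^(−0.0949·7/12)
I = 2.0178 + 1.9396 = 3.9574
F = (S − I)·e^(rT) = (89.14 − 3.9574) · e^(0.0949·21/12)
= 85.1826 · e^0.166075 = 85.1826 × 1.180662 = ¥100.57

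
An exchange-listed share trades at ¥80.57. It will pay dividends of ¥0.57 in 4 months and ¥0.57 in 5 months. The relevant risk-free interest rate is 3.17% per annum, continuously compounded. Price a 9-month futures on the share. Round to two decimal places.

PV(dividends) I = 0.57·e^(−0.0317·4/12) + 0.57·e^(−0.0317·5/12)
I = 0.5640 + 0.5625 = 1.1265
F = (S − I)·e^(rT) = (80.57 − 1.1265) · e^(0.0317·9/12)
= 79.4435 · e^0.023775 = 79.4435 × 1.024060 = ¥81.35

¥81.35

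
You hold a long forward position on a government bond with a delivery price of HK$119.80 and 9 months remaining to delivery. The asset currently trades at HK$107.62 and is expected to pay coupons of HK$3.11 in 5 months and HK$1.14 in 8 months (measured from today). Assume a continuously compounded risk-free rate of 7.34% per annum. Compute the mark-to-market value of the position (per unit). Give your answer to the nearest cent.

PV(remaining coupons) I = 3.11·e^(−0.0734·5/12) + 1.14·e^(−0.0734·8/12) = 4.1019
Current forward F = (S − I)·e^(rT) = (107.62 − 4.1019)·e^(0.0734·9/12) = 103.5181 × 1.056593 = 109.3765
Value (long) = (F − K)·e^(−rT) = (109.3765 − 119.80) × 0.946438 = -9.8652
Value = -HK$9.87

-HK$9.87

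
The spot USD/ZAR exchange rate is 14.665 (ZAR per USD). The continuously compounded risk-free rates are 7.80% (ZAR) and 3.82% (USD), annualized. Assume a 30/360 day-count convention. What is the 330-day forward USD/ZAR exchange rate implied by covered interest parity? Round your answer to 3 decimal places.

15.210

F = S·e^((r_ZAR − r_USD)T) = 14.665 · e^((0.0780 − 0.0382) × 330/360)
= 14.665 · e^0.036483 = 14.665 × 1.037157
F = 15.210 ZAR per USD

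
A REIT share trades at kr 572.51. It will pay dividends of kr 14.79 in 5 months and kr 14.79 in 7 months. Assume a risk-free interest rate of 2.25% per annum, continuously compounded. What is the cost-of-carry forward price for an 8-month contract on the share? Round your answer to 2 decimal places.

kr 551.47

PV(dividends) I = 14.79·e^(−0.0225·5/12) + 14.79·e^(−0.0225·7/12)
I = 14.6520 + 14.5971 = 29.2491
F = (S − I)·e^(rT) = (572.51 − 29.2491) · e^(0.0225·8/12)
= 543.2609 · e^0.015000 = 543.2609 × 1.015113 = kr 551.47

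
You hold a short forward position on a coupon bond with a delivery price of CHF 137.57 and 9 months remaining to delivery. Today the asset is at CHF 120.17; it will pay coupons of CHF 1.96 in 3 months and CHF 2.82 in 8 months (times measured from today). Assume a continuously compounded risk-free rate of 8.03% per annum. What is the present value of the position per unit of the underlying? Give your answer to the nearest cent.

CHF 13.95

PV(remaining coupons) I = 1.96·e^(−0.0803·3/12) + 2.82·e^(−0.0803·8/12) = 4.5941
Current forward F = (S − I)·e^(rT) = (120.17 − 4.5941)·e^(0.0803·9/12) = 115.5759 × 1.062075 = 122.7503
Value (long) = (F − K)·e^(−rT) = (122.7503 − 137.57) × 0.941553 = -13.9535
Short position value = −(long value) = CHF 13.95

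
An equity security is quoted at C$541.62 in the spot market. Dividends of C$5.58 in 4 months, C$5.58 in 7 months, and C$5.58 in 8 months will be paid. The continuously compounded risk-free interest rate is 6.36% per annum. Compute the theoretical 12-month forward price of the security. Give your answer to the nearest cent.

PV(dividends) I = 5.58·e^(−0.0636·4/12) + 5.58·e^(−0.0636·7/12) + 5.58·e^(−0.0636·8/12)
I = 5.4629 + 5.3768 + 5.3484 = 16.1881
F = (S − I)·e^(rT) = (541.62 − 16.1881) · e^(0.0636·12/12)
= 525.4319 · e^0.063600 = 525.4319 × 1.065666 = C$559.93

C$559.93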